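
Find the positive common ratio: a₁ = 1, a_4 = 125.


r^(n-1) = aₙ/a₁
r^3 = 125/1 = 125
r = 125^(1/3)
= 5

r = 5


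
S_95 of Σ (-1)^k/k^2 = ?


S = -1 + 1/4 - 1/9 + 1/16 - 1/25 + 1/36 - 1/49 + 1/64 ± ...
= -0.8225
(Full series converges to -π²/12 ≈ -0.8225)

S_95 = -0.8225


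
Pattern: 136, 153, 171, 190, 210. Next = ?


Pattern: triangular numbers: n(n+1)/2
Terms: 136, 153, 171, 190, 210
Next term = 231

Next term = 231


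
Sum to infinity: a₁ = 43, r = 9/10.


S∞ = a₁/(1-r) = 43/(1 - 9/10)
= 43/(1/10)
= 430

S∞ = 430


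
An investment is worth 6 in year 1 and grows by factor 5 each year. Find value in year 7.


aₙ = a₁·r^(n-1)
= 6×5^6
= 6×15625
= 93750

a_7 = 93750


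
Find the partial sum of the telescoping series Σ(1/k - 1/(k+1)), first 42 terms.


Telescoping: adjacent terms cancel.
= 1/1 - 1/43
= 1 - 1/43 = 42/43

Sum = 42/43


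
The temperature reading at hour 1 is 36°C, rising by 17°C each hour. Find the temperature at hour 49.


aₙ = a₁ + (n-1)d
= 36 + (49-1)×17
= 36 + 816
= 852

a_49 = 852


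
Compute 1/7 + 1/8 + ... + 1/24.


Σₖ₌7^24 1/k = 1/7 + 1/8 + 1/9 + ... + 1/24
= 2366494523/1784742960
≈ 1.326

Sum = 2366494523/1784742960 ≈ 1.326


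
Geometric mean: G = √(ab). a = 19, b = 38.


GM = √(19×38) = √722 = 26.8701

GM = 26.8701


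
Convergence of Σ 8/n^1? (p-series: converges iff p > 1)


p-series test: Σ c/n^p converges if p > 1, diverges if p ≤ 1 (constant c > 0 doesn't affect convergence).
p = 1
1 ≤ 1 → DIVERGES

Diverges (p = 1 ≤ 1)


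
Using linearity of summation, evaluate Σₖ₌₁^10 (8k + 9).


Σ(8k+9) = 8·Σk + 9·n
= 8·55 + 9·10
= 440 + 90 = 530

Σ = 530


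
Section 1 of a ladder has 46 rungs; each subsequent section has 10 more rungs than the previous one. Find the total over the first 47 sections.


aₙ = 46 + (47-1)×10 = 506
Sₙ = n(a₁+aₙ)/2 = 47×(46+506)/2
= 47×552/2 = 12972

S_47 = 12972


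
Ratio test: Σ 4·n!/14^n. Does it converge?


aₙ = 4·n!/14^n
a_{n+1}/aₙ = (n+1)!/14^(n+1) × 14^n/n!  (constant 4 cancels)
= (n+1)/14
L = lim(n→∞) (n+1)/14 = ∞
L > 1 → series DIVERGES

Diverges (ratio test: L = ∞ > 1)


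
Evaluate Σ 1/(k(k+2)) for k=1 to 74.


1/(k(k+2)) = (1/2)·(1/k - 1/(k+2)) (partial fractions)
Telescoping: Σ = (1/2)·(1 + 1/2 - 1/75 - 1/76) = 8399/11400

Sum = 8399/11400


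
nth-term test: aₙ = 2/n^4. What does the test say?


lim(n→∞) 2/n^4 = 0
lim aₙ = 0 → nth-term test is INCONCLUSIVE
(Need other tests; this is actually a convergent p-series with p=4 > 1)

Inconclusive (lim aₙ = 0; need another test)


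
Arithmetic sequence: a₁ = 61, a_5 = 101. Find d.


d = (aₙ - a₁)/(n-1)
= (101 - 61)/(5-1)
= 40/4 = 10

d = 10


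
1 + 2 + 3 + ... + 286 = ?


n(n+1)/2 = 286×287/2 = 82082/2 = 41041

Σk = 41041


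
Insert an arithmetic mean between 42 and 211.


AM = (42 + 211)/2 = 253/2 = 126.5

AM = 126.5


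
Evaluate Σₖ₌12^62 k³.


Σₖ₌12^62 k³ = [62·63/2]² − [11·12/2]²
= 3814209 − 4356 = 3809853

Σk³ = 3809853


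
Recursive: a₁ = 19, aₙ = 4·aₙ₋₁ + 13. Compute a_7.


Computing step by step:
a_1 = 19
a_2 = 89
a_3 = 369
a_4 = 1489
a_5 = 5969
a_6 = 23889
a_7 = 95569


a_7 = 95569


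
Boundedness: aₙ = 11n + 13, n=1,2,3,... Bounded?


aₙ = 11n + 13 → as n→∞, aₙ→∞
No finite upper bound exists
The sequence is UNBOUNDED

Unbounded (aₙ → ∞ as n → ∞)


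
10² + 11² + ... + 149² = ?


Σₖ₌10^149 k² = Σₖ₌₁^149 k² − Σₖ₌₁^9 k²
= 149·150·299/6 − 9·10·19/6
= 1113775 − 285 = 1113490

Σk² = 1113490


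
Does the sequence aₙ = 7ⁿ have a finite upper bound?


aₙ = 7ⁿ → as n→∞, aₙ→∞ (since base 7 > 1)
No finite upper bound exists
The sequence is UNBOUNDED

Unbounded (aₙ → ∞ as n → ∞)


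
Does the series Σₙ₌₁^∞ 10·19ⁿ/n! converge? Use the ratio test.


aₙ = 10·19^n/n!
a_{n+1}/aₙ = 19^(n+1)/(n+1)! × n!/19^n  (constant 10 cancels)
= 19/(n+1)
L = lim(n→∞) 19/(n+1) = 0
L < 1 → series CONVERGES

Converges (ratio test: L = 0 < 1)


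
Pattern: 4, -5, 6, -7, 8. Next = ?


Pattern: alternating sign, magnitude arithmetic (d=1)
Terms: 4, -5, 6, -7, 8
Next term = -9

Next term = -9


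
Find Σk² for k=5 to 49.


Σₖ₌5^49 k² = Σₖ₌₁^49 k² − Σₖ₌₁^4 k²
= 49·50·99/6 − 4·5·9/6
= 40425 − 30 = 40395

Σk² = 40395


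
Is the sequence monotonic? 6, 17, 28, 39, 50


Differences: 11, 11, 11, 11
All differences > 0 → strictly INCREASING

Monotonically increasing


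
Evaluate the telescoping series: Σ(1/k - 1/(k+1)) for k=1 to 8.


Telescoping: adjacent terms cancel.
= 1/1 - 1/9
= 1 - 1/9 = 8/9

Sum = 8/9


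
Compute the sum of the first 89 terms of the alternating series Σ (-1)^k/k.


S = -1 + 1/2 - 1/3 + 1/4 - 1/5 + 1/6 - 1/7 + 1/8 ± ...
= -0.6987
(Full series converges to -ln(2) ≈ -0.6931)

S_89 = -0.6987


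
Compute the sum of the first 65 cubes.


n(n+1)/2 = 65×66/2 = 2145
Σk³ = 2145² = 4601025

Σk³ = 4601025


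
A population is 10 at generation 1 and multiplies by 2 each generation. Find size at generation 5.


aₙ = a₁·r^(n-1)
= 10×2^4
= 10×16
= 160

a_5 = 160


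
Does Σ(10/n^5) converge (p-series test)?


p-series test: Σ c/n^p converges if p > 1, diverges if p ≤ 1 (constant c > 0 doesn't affect convergence).
p = 5
5 > 1 → CONVERGES

Converges (p = 5 > 1)


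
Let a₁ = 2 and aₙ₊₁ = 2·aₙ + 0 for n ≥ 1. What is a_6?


Computing step by step:
a_1 = 2
a_2 = 4
a_3 = 8
a_4 = 16
a_5 = 32
a_6 = 64


a_6 = 64


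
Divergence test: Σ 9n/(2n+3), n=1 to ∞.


lim(n→∞) 9n/(2n+3) = 9/2 = 9/2  (divide numerator and denominator by n)
lim aₙ = 9/2 ≠ 0 → series DIVERGES

Diverges (lim aₙ = 9/2 ≠ 0)


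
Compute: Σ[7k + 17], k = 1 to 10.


Σ(7k+17) = 7·Σk + 17·n
= 7·55 + 17·10
= 385 + 170 = 555

Σ = 555


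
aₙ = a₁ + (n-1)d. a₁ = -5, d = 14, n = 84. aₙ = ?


aₙ = a₁ + (n-1)d
= -5 + (84-1)×14
= -5 + 1162
= 1157

a_84 = 1157


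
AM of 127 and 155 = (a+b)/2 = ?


AM = (127 + 155)/2 = 282/2 = 141

AM = 141


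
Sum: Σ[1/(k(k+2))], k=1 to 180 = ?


1/(k(k+2)) = (1/2)·(1/k - 1/(k+2)) (partial fractions)
Telescoping: Σ = (1/2)·(1 + 1/2 - 1/181 - 1/182) = 24525/32942

Sum = 24525/32942


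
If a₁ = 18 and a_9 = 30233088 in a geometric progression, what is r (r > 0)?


r^(n-1) = aₙ/a₁
r^8 = 30233088/18 = 1679616
r = 1679616^(1/8)
= ±6; taking r > 0 gives r = 6

r = 6


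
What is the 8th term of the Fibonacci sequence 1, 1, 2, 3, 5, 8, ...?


Fibonacci sequence: 1, 1, 2, 3, 5, 8, 13, 21
F(8) = 21

F(8) = 21


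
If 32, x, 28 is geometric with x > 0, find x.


GM = √(32×28) = √896 = 29.9333

GM = 29.9333


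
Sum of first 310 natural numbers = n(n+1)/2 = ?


n(n+1)/2 = 310×311/2 = 96410/2 = 48205

Σk = 48205


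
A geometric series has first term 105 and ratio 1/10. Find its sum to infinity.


S∞ = a₁/(1-r) = 105/(1 - 1/10)
= 105/(9/10)
= 350/3

S∞ = 350/3


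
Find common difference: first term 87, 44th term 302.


d = (aₙ - a₁)/(n-1)
= (302 - 87)/(44-1)
= 215/43 = 5

d = 5


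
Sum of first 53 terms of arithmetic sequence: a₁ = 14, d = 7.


aₙ = 14 + (53-1)×7 = 378
Sₙ = n(a₁+aₙ)/2 = 53×(14+378)/2
= 53×392/2 = 10388

S_53 = 10388


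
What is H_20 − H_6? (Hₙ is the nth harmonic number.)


Σₖ₌7^20 1/k = 1/7 + 1/8 + 1/9 + ... + 1/20
= 89061751/77597520
≈ 1.1477

Sum = 89061751/77597520 ≈ 1.1477


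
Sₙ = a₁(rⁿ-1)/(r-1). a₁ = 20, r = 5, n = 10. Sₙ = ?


Sₙ = 20×(5^10 - 1)/(5 - 1)
= 20×(9765625 - 1)/4
= 20×9765624/4
= 48828120

S_10 = 48828120


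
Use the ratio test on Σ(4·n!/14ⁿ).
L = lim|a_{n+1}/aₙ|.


aₙ = 4·n!/14^n
a_{n+1}/aₙ = (n+1)!/14^(n+1) × 14^n/n!  (constant 4 cancels)
= (n+1)/14
L = lim(n→∞) (n+1)/14 = ∞
L > 1 → series DIVERGES

Diverges (ratio test: L = ∞ > 1)


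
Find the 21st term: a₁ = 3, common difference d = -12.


aₙ = a₁ + (n-1)d
= 3 + (21-1)×-12
= 3 - 240
= -237

a_21 = -237


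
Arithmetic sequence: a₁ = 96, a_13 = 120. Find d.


d = (aₙ - a₁)/(n-1)
= (120 - 96)/(13-1)
= 24/12 = 2

d = 2


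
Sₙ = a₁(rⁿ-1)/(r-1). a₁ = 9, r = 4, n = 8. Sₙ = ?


Sₙ = 9×(4^8 - 1)/(4 - 1)
= 9×(65536 - 1)/3
= 9×65535/3
= 196605

S_8 = 196605


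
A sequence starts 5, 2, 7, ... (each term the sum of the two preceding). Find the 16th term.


Computing iteratively: 5, 2, 7, 9, 16, 25, 41, 66, 107, 173, 280, 453, ...
a_16 = 3105

a_16 = 3105


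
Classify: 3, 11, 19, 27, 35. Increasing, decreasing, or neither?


Differences: 8, 8, 8, 8
All differences > 0 → strictly INCREASING

Monotonically increasing


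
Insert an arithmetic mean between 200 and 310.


AM = (200 + 310)/2 = 510/2 = 255

AM = 255


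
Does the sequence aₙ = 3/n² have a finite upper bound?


a₁ = 3, a₂ = 3/4, a₃ = 3/9, ...
0 < aₙ ≤ 3 for all n ≥ 1
The sequence IS bounded

Bounded (0 < aₙ ≤ 3)


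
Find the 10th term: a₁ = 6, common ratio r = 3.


aₙ = a₁·r^(n-1)
= 6×3^9
= 6×19683
= 118098

a_10 = 118098


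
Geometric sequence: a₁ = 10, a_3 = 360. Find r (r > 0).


r^(n-1) = aₙ/a₁
r^2 = 360/10 = 36
r = 36^(1/2)
= ±6; taking r > 0 gives r = 6

r = 6


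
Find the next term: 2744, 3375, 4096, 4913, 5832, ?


Pattern: perfect cubes: n³
Terms: 2744, 3375, 4096, 4913, 5832
Next term = 6859

Next term = 6859


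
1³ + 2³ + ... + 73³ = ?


n(n+1)/2 = 73×74/2 = 2701
Σk³ = 2701² = 7295401

Σk³ = 7295401


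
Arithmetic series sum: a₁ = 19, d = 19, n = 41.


aₙ = 19 + (41-1)×19 = 779
Sₙ = n(a₁+aₙ)/2 = 41×(19+779)/2
= 41×798/2 = 16359

S_41 = 16359


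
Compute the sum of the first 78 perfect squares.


n = 78
n(n+1)(2n+1)/6 = 78×79×157/6
= 967434/6 = 161239

Σk² = 161239


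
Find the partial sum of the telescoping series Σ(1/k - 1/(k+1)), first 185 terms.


Telescoping: adjacent terms cancel.
= 1/1 - 1/186
= 1 - 1/186 = 185/186

Sum = 185/186


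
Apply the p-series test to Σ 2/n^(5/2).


p-series test: Σ c/n^p converges if p > 1, diverges if p ≤ 1 (constant c > 0 doesn't affect convergence).
p = 5/2
5/2 > 1 → CONVERGES

Converges (p = 5/2 > 1)


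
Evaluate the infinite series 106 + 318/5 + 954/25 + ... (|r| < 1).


S∞ = a₁/(1-r) = 106/(1 - 3/5)
= 106/(2/5)
= 265

S∞ = 265


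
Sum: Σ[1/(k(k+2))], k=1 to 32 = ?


1/(k(k+2)) = (1/2)·(1/k - 1/(k+2)) (partial fractions)
Telescoping: Σ = (1/2)·(1 + 1/2 - 1/33 - 1/34) = 404/561

Sum = 404/561


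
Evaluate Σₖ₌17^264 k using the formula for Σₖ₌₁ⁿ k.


Σₖ₌17^264 k = Σₖ₌₁^264 k − Σₖ₌₁^16 k
= 264·265/2 − 16·17/2
= 34980 − 136 = 34844

Σk = 34844


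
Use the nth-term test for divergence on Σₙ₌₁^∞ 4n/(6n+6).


lim(n→∞) 4n/(6n+6) = 4/6 = 2/3  (divide numerator and denominator by n)
lim aₙ = 2/3 ≠ 0 → series DIVERGES

Diverges (lim aₙ = 2/3 ≠ 0)


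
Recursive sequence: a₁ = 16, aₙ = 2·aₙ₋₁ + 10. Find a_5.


Computing step by step:
a_1 = 16
a_2 = 42
a_3 = 94
a_4 = 198
a_5 = 406


a_5 = 406


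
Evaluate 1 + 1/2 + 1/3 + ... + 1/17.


H_17 = 1/1 + 1/2 + 1/3 + ... + 1/17
= 42142223/12252240
≈ 3.4396

H_17 = 42142223/12252240 ≈ 3.4396


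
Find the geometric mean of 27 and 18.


GM = √(27×18) = √486 = 22.0454

GM = 22.0454


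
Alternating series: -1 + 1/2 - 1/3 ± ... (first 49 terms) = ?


S = -1 + 1/2 - 1/3 + 1/4 - 1/5 + 1/6 - 1/7 + 1/8 ± ...
= -0.7032
(Full series converges to -ln(2) ≈ -0.6931)

S_49 = -0.7032


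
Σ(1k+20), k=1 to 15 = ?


Σ(1k+20) = 1·Σk + 20·n
= 1·120 + 20·15
= 120 + 300 = 420

Σ = 420


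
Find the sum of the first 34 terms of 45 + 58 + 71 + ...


aₙ = 45 + (34-1)×13 = 474
Sₙ = n(a₁+aₙ)/2 = 34×(45+474)/2
= 34×519/2 = 8823

S_34 = 8823


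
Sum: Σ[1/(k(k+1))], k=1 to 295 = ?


1/(k(k+1)) = 1/k - 1/(k+1) (partial fractions)
Telescoping: Σ = 1 - 1/296 = 295/296

Sum = 295/296


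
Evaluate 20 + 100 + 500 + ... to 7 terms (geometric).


Sₙ = 20×(5^7 - 1)/(5 - 1)
= 20×(78125 - 1)/4
= 20×78124/4
= 390620

S_7 = 390620


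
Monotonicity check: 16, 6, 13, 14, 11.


Differences: -10, 7, 1, -3
Difference at position 2 is +7 (> 0) but position 1 is -10 (< 0) — sequence both rises and falls
→ NOT monotonic

Not monotonic


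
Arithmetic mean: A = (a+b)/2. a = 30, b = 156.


AM = (30 + 156)/2 = 186/2 = 93

AM = 93


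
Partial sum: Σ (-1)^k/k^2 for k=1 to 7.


S = -1 + 1/4 - 1/9 + 1/16 - 1/25 + 1/36 - 1/49
= -0.8312
(Full series converges to -π²/12 ≈ -0.8225)

S_7 = -0.8312


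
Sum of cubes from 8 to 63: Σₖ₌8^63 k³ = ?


Σₖ₌8^63 k³ = [63·64/2]² − [7·8/2]²
= 4064256 − 784 = 4063472

Σk³ = 4063472


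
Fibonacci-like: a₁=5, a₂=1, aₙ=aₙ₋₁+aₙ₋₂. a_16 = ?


Computing iteratively: 5, 1, 6, 7, 13, 20, 33, 53, 86, 139, 225, 364, ...
a_16 = 2495

a_16 = 2495


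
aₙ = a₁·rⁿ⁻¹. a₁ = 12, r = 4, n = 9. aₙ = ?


aₙ = a₁·r^(n-1)
= 12×4^8
= 12×65536
= 786432

a_9 = 786432


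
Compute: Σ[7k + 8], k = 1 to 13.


Σ(7k+8) = 7·Σk + 8·n
= 7·91 + 8·13
= 637 + 104 = 741

Σ = 741


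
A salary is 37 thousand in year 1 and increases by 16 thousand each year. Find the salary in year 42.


aₙ = a₁ + (n-1)d
= 37 + (42-1)×16
= 37 + 656
= 693

a_42 = 693


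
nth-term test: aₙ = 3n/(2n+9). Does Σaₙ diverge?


lim(n→∞) 3n/(2n+9) = 3/2 = 3/2  (divide numerator and denominator by n)
lim aₙ = 3/2 ≠ 0 → series DIVERGES

Diverges (lim aₙ = 3/2 ≠ 0)


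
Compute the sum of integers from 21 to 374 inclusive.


Σₖ₌21^374 k = Σₖ₌₁^374 k − Σₖ₌₁^20 k
= 374·375/2 − 20·21/2
= 70125 − 210 = 69915

Σk = 69915


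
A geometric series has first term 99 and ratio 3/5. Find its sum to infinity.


S∞ = a₁/(1-r) = 99/(1 - 3/5)
= 99/(2/5)
= 495/2

S∞ = 495/2


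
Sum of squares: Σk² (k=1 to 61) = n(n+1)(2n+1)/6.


n = 61
n(n+1)(2n+1)/6 = 61×62×123/6
= 465186/6 = 77531

Σk² = 77531


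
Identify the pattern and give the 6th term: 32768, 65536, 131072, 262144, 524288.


Pattern: powers of 2: 2ⁿ
Terms: 32768, 65536, 131072, 262144, 524288
Next term = 1048576

Next term = 1048576


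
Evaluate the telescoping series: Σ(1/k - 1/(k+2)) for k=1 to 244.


Telescoping with gap 2: two head and two tail terms survive.
= (1 + 1/2) - (1/245 + 1/246)
= 3/2 - 1/245 - 1/246 = 44957/30135

Sum = 44957/30135


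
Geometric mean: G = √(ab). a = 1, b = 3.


GM = √(1×3) = √3 = 1.7321

GM = 1.7321


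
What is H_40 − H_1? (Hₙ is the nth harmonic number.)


Σₖ₌2^40 1/k = 1/2 + 1/3 + 1/4 + ... + 1/40
= 1592457339642613/485721041551200
≈ 3.2785

Sum = 1592457339642613/485721041551200 ≈ 3.2785


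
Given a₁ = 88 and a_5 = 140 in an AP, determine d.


d = (aₙ - a₁)/(n-1)
= (140 - 88)/(5-1)
= 52/4 = 13

d = 13


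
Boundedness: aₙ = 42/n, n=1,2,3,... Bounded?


a₁ = 42, a₂ = 42/2, a₃ = 42/3, ...
0 < aₙ ≤ 42 for all n ≥ 1
Lower bound: 0, Upper bound: 42
The sequence IS bounded

Bounded (0 < aₙ ≤ 42)


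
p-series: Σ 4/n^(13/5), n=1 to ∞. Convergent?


p-series test: Σ c/n^p converges if p > 1, diverges if p ≤ 1 (constant c > 0 doesn't affect convergence).
p = 13/5
13/5 > 1 → CONVERGES

Converges (p = 13/5 > 1)


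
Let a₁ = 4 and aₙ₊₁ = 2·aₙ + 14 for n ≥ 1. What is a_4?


Computing step by step:
a_1 = 4
a_2 = 22
a_3 = 58
a_4 = 130


a_4 = 130


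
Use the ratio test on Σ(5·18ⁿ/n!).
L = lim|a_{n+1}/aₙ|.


aₙ = 5·18^n/n!
a_{n+1}/aₙ = 18^(n+1)/(n+1)! × n!/18^n  (constant 5 cancels)
= 18/(n+1)
L = lim(n→∞) 18/(n+1) = 0
L < 1 → series CONVERGES

Converges (ratio test: L = 0 < 1)


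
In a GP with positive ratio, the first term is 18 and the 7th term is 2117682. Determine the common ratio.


r^(n-1) = aₙ/a₁
r^6 = 2117682/18 = 117649
r = 117649^(1/6)
= ±7; taking r > 0 gives r = 7

r = 7


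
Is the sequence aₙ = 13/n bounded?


a₁ = 13, a₂ = 13/2, a₃ = 13/3, ...
0 < aₙ ≤ 13 for all n ≥ 1
Lower bound: 0, Upper bound: 13
The sequence IS bounded

Bounded (0 < aₙ ≤ 13)


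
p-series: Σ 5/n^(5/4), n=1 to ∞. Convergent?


p-series test: Σ c/n^p converges if p > 1, diverges if p ≤ 1 (constant c > 0 doesn't affect convergence).
p = 5/4
5/4 > 1 → CONVERGES

Converges (p = 5/4 > 1)


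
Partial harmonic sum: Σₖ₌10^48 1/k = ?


Σₖ₌10^48 1/k = 1/10 + 1/11 + 1/12 + ... + 1/48
= 721558908683331789893/442720643463713815200
≈ 1.6298

Sum = 721558908683331789893/442720643463713815200 ≈ 1.6298


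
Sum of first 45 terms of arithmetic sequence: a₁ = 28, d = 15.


aₙ = 28 + (45-1)×15 = 688
Sₙ = n(a₁+aₙ)/2 = 45×(28+688)/2
= 45×716/2 = 16110

S_45 = 16110


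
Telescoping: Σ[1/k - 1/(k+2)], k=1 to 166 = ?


Telescoping with gap 2: two head and two tail terms survive.
= (1 + 1/2) - (1/167 + 1/168)
= 3/2 - 1/167 - 1/168 = 41749/28056

Sum = 41749/28056


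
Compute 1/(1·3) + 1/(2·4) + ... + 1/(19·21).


1/(k(k+2)) = (1/2)·(1/k - 1/(k+2)) (partial fractions)
Telescoping: Σ = (1/2)·(1 + 1/2 - 1/20 - 1/21) = 589/840

Sum = 589/840


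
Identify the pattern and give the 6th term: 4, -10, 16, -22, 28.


Pattern: alternating sign, magnitude arithmetic (d=6)
Terms: 4, -10, 16, -22, 28
Next term = -34

Next term = -34


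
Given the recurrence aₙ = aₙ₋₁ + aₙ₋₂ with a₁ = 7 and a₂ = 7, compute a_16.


Computing iteratively: 7, 7, 14, 21, 35, 56, 91, 147, 238, 385, 623, 1008, ...
a_16 = 6909

a_16 = 6909


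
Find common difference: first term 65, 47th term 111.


d = (aₙ - a₁)/(n-1)
= (111 - 65)/(47-1)
= 46/46 = 1

d = 1


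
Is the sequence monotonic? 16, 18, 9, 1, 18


Differences: 2, -9, -8, 17
Difference at position 1 is +2 (> 0) but position 2 is -9 (< 0) — sequence both rises and falls
→ NOT monotonic

Not monotonic


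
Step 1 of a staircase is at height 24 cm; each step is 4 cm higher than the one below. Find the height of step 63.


aₙ = a₁ + (n-1)d
= 24 + (63-1)×4
= 24 + 248
= 272

a_63 = 272


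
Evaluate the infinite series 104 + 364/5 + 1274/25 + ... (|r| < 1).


S∞ = a₁/(1-r) = 104/(1 - 7/10)
= 104/(3/10)
= 1040/3

S∞ = 1040/3


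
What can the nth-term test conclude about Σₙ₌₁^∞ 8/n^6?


lim(n→∞) 8/n^6 = 0
lim aₙ = 0 → nth-term test is INCONCLUSIVE
(Need other tests; this is actually a convergent p-series with p=6 > 1)

Inconclusive (lim aₙ = 0; need another test)


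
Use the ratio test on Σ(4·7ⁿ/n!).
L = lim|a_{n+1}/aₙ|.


aₙ = 4·7^n/n!
a_{n+1}/aₙ = 7^(n+1)/(n+1)! × n!/7^n  (constant 4 cancels)
= 7/(n+1)
L = lim(n→∞) 7/(n+1) = 0
L < 1 → series CONVERGES

Converges (ratio test: L = 0 < 1)


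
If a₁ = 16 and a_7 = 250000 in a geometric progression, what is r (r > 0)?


r^(n-1) = aₙ/a₁
r^6 = 250000/16 = 15625
r = 15625^(1/6)
= ±5; taking r > 0 gives r = 5

r = 5


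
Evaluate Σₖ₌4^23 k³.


Σₖ₌4^23 k³ = [23·24/2]² − [3·4/2]²
= 76176 − 36 = 76140

Σk³ = 76140


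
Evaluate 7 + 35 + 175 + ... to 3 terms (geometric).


Sₙ = 7×(5^3 - 1)/(5 - 1)
= 7×(125 - 1)/4
= 7×124/4
= 217

S_3 = 217


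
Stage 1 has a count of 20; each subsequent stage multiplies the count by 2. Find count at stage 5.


aₙ = a₁·r^(n-1)
= 20×2^4
= 20×16
= 320

a_5 = 320


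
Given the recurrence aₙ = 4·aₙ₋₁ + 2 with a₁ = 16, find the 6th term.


Computing step by step:
a_1 = 16
a_2 = 66
a_3 = 266
a_4 = 1066
a_5 = 4266
a_6 = 17066


a_6 = 17066


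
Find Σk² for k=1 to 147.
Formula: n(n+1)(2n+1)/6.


n = 147
n(n+1)(2n+1)/6 = 147×148×295/6
= 6418020/6 = 1069670

Σk² = 1069670


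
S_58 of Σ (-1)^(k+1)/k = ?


S = 1 - 1/2 + 1/3 - 1/4 + 1/5 - 1/6 + 1/7 - 1/8 ± ...
= 0.6846
(Full series converges to +ln(2) ≈ +0.6931)

S_58 = 0.6846


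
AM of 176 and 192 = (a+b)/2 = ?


AM = (176 + 192)/2 = 368/2 = 184

AM = 184


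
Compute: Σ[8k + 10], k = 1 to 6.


Σ(8k+10) = 8·Σk + 10·n
= 8·21 + 10·6
= 168 + 60 = 228

Σ = 228


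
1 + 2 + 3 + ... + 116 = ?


n(n+1)/2 = 116×117/2 = 13572/2 = 6786

Σk = 6786


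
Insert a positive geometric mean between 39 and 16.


GM = √(39×16) = √624 = 24.98

GM = 24.98


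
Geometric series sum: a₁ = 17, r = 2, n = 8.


Sₙ = 17×(2^8 - 1)/(2 - 1)
= 17×(256 - 1)/1
= 17×255/1
= 4335

S_8 = 4335


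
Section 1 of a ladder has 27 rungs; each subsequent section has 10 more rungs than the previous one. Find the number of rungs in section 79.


aₙ = a₁ + (n-1)d
= 27 + (79-1)×10
= 27 + 780
= 807

a_79 = 807


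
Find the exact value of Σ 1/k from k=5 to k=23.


Σₖ₌5^23 1/k = 1/5 + 1/6 + 1/7 + ... + 1/23
= 589307197/356948592
≈ 1.651

Sum = 589307197/356948592 ≈ 1.651


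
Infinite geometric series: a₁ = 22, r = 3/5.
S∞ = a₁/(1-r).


S∞ = a₁/(1-r) = 22/(1 - 3/5)
= 22/(2/5)
= 55

S∞ = 55


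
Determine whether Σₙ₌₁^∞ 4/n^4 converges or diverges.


p-series test: Σ c/n^p converges if p > 1, diverges if p ≤ 1 (constant c > 0 doesn't affect convergence).
p = 4
4 > 1 → CONVERGES

Converges (p = 4 > 1)


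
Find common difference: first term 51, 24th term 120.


d = (aₙ - a₁)/(n-1)
= (120 - 51)/(24-1)
= 69/23 = 3

d = 3


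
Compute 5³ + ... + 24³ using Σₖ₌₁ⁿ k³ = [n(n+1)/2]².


Σₖ₌5^24 k³ = [24·25/2]² − [4·5/2]²
= 90000 − 100 = 89900

Σk³ = 89900


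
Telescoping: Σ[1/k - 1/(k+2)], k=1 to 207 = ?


Telescoping with gap 2: two head and two tail terms survive.
= (1 + 1/2) - (1/208 + 1/209)
= 3/2 - 1/208 - 1/209 = 64791/43472

Sum = 64791/43472


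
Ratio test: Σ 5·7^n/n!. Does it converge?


aₙ = 5·7^n/n!
a_{n+1}/aₙ = 7^(n+1)/(n+1)! × n!/7^n  (constant 5 cancels)
= 7/(n+1)
L = lim(n→∞) 7/(n+1) = 0
L < 1 → series CONVERGES

Converges (ratio test: L = 0 < 1)


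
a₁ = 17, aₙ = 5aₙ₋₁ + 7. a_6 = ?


Computing step by step:
a_1 = 17
a_2 = 92
a_3 = 467
a_4 = 2342
a_5 = 11717
a_6 = 58592


a_6 = 58592


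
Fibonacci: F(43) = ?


Fibonacci sequence: 1, 1, 2, 3, 5, 8, 13, 21, 34, 55, 89, ...
F(43) = 433494437

F(43) = 433494437


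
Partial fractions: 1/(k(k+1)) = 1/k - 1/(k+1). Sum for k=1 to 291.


1/(k(k+1)) = 1/k - 1/(k+1) (partial fractions)
Telescoping: Σ = 1 - 1/292 = 291/292

Sum = 291/292


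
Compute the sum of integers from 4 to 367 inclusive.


Σₖ₌4^367 k = Σₖ₌₁^367 k − Σₖ₌₁^3 k
= 367·368/2 − 3·4/2
= 67528 − 6 = 67522

Σk = 67522


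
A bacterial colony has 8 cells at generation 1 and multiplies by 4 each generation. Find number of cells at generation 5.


aₙ = a₁·r^(n-1)
= 8×4^4
= 8×256
= 2048

a_5 = 2048


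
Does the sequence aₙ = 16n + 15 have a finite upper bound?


aₙ = 16n + 15 → as n→∞, aₙ→∞
No finite upper bound exists
The sequence is UNBOUNDED

Unbounded (aₙ → ∞ as n → ∞)


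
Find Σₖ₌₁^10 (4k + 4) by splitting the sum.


Σ(4k+4) = 4·Σk + 4·n
= 4·55 + 4·10
= 220 + 40 = 260

Σ = 260


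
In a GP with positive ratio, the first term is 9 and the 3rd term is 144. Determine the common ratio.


r^(n-1) = aₙ/a₁
r^2 = 144/9 = 16
r = 16^(1/2)
= ±4; taking r > 0 gives r = 4

r = 4


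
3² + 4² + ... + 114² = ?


Σₖ₌3^114 k² = Σₖ₌₁^114 k² − Σₖ₌₁^2 k²
= 114·115·229/6 − 2·3·5/6
= 500365 − 5 = 500360

Σk² = 500360


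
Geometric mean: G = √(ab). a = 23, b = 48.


GM = √(23×48) = √1104 = 33.2265

GM = 33.2265


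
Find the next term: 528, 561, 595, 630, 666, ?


Pattern: triangular numbers: n(n+1)/2
Terms: 528, 561, 595, 630, 666
Next term = 703

Next term = 703


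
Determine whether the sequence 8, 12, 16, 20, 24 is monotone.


Differences: 4, 4, 4, 4
All differences > 0 → strictly INCREASING

Monotonically increasing


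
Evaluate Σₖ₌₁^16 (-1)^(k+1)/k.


S = 1 - 1/2 + 1/3 - 1/4 + 1/5 - 1/6 + 1/7 - 1/8 ± ...
= 0.6629
(Full series converges to +ln(2) ≈ +0.6931)

S_16 = 0.6629


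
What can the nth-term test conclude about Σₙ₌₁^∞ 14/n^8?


lim(n→∞) 14/n^8 = 0
lim aₙ = 0 → nth-term test is INCONCLUSIVE
(Need other tests; this is actually a convergent p-series with p=8 > 1)

Inconclusive (lim aₙ = 0; need another test)


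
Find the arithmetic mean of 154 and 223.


AM = (154 + 223)/2 = 377/2 = 188.5

AM = 188.5


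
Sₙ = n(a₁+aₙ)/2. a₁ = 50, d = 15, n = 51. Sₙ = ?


aₙ = 50 + (51-1)×15 = 800
Sₙ = n(a₁+aₙ)/2 = 51×(50+800)/2
= 51×850/2 = 21675

S_51 = 21675


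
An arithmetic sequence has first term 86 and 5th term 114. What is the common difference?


d = (aₙ - a₁)/(n-1)
= (114 - 86)/(5-1)
= 28/4 = 7

d = 7


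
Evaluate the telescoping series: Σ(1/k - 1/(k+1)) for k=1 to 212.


Telescoping: adjacent terms cancel.
= 1/1 - 1/213
= 1 - 1/213 = 212/213

Sum = 212/213


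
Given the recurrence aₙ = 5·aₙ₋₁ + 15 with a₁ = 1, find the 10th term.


Computing step by step:
a_1 = 1
a_2 = 20
a_3 = 115
a_4 = 590
a_5 = 2965
a_6 = 14840
a_7 = 74215
a_8 = 371090
a_9 = 1855465
a_10 = 9277340


a_10 = 9277340


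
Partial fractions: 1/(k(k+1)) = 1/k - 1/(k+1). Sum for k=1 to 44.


1/(k(k+1)) = 1/k - 1/(k+1) (partial fractions)
Telescoping: Σ = 1 - 1/45 = 44/45

Sum = 44/45


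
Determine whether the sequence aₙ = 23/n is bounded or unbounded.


a₁ = 23, a₂ = 23/2, a₃ = 23/3, ...
0 < aₙ ≤ 23 for all n ≥ 1
Lower bound: 0, Upper bound: 23
The sequence IS bounded

Bounded (0 < aₙ ≤ 23)


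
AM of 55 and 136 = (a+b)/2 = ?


AM = (55 + 136)/2 = 191/2 = 95.5

AM = 95.5


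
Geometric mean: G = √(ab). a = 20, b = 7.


GM = √(20×7) = √140 = 11.8322

GM = 11.8322


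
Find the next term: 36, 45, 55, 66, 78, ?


Pattern: triangular numbers: n(n+1)/2
Terms: 36, 45, 55, 66, 78
Next term = 91

Next term = 91


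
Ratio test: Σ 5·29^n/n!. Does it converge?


aₙ = 5·29^n/n!
a_{n+1}/aₙ = 29^(n+1)/(n+1)! × n!/29^n  (constant 5 cancels)
= 29/(n+1)
L = lim(n→∞) 29/(n+1) = 0
L < 1 → series CONVERGES

Converges (ratio test: L = 0 < 1)


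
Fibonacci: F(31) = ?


Fibonacci sequence: 1, 1, 2, 3, 5, 8, 13, 21, 34, 55, 89, ...
F(31) = 1346269

F(31) = 1346269


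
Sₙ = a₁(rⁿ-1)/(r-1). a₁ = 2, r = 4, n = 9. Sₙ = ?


Sₙ = 2×(4^9 - 1)/(4 - 1)
= 2×(262144 - 1)/3
= 2×262143/3
= 174762

S_9 = 174762


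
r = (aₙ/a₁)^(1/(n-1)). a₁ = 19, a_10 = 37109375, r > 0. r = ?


r^(n-1) = aₙ/a₁
r^9 = 37109375/19 = 1953125
r = 1953125^(1/9)
= 5

r = 5


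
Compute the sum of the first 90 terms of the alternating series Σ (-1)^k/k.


S = -1 + 1/2 - 1/3 + 1/4 - 1/5 + 1/6 - 1/7 + 1/8 ± ...
= -0.6876
(Full series converges to -ln(2) ≈ -0.6931)

S_90 = -0.6876


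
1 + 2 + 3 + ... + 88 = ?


n(n+1)/2 = 88×89/2 = 7832/2 = 3916

Σk = 3916


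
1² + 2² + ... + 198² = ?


n = 198
n(n+1)(2n+1)/6 = 198×199×397/6
= 15642594/6 = 2607099

Σk² = 2607099


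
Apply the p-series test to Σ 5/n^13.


p-series test: Σ c/n^p converges if p > 1, diverges if p ≤ 1 (constant c > 0 doesn't affect convergence).
p = 13
13 > 1 → CONVERGES

Converges (p = 13 > 1)


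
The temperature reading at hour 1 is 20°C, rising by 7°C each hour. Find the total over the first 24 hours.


aₙ = 20 + (24-1)×7 = 181
Sₙ = n(a₁+aₙ)/2 = 24×(20+181)/2
= 24×201/2 = 2412

S_24 = 2412


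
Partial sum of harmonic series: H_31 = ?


H_31 = 1/1 + 1/2 + 1/3 + ... + 1/31
= 290774257297357/72201776446800
≈ 4.0272

H_31 = 290774257297357/72201776446800 ≈ 4.0272


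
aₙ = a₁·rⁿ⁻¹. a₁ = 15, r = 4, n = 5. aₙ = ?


aₙ = a₁·r^(n-1)
= 15×4^4
= 15×256
= 3840

a_5 = 3840


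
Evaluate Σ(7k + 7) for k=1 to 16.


Σ(7k+7) = 7·Σk + 7·n
= 7·136 + 7·16
= 952 + 112 = 1064

Σ = 1064


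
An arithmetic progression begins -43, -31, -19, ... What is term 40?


aₙ = a₁ + (n-1)d
= -43 + (40-1)×12
= -43 + 468
= 425

a_40 = 425


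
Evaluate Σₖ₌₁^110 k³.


n(n+1)/2 = 110×111/2 = 6105
Σk³ = 6105² = 37271025

Σk³ = 37271025


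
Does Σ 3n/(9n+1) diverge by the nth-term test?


lim(n→∞) 3n/(9n+1) = 3/9 = 1/3  (divide numerator and denominator by n)
lim aₙ = 1/3 ≠ 0 → series DIVERGES

Diverges (lim aₙ = 1/3 ≠ 0)


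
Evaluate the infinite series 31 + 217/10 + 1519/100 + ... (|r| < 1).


S∞ = a₁/(1-r) = 31/(1 - 7/10)
= 31/(3/10)
= 310/3

S∞ = 310/3


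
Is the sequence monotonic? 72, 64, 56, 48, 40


Differences: -8, -8, -8, -8
All differences < 0 → strictly DECREASING

Monotonically decreasing


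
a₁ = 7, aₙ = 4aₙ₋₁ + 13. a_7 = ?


Computing step by step:
a_1 = 7
a_2 = 41
a_3 = 177
a_4 = 721
a_5 = 2897
a_6 = 11601
a_7 = 46417


a_7 = 46417


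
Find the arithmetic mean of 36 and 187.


AM = (36 + 187)/2 = 223/2 = 111.5

AM = 111.5


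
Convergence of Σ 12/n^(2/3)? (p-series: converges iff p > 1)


p-series test: Σ c/n^p converges if p > 1, diverges if p ≤ 1 (constant c > 0 doesn't affect convergence).
p = 2/3
2/3 ≤ 1 → DIVERGES

Diverges (p = 2/3 ≤ 1)


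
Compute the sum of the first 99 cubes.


n(n+1)/2 = 99×100/2 = 4950
Σk³ = 4950² = 24502500

Σk³ = 24502500


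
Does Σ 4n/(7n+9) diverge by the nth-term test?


lim(n→∞) 4n/(7n+9) = 4/7 = 4/7  (divide numerator and denominator by n)
lim aₙ = 4/7 ≠ 0 → series DIVERGES

Diverges (lim aₙ = 4/7 ≠ 0)


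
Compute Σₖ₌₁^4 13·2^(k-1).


Sₙ = 13×(2^4 - 1)/(2 - 1)
= 13×(16 - 1)/1
= 13×15/1
= 195

S_4 = 195


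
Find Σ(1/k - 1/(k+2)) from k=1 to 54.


Telescoping with gap 2: two head and two tail terms survive.
= (1 + 1/2) - (1/55 + 1/56)
= 3/2 - 1/55 - 1/56 = 4509/3080

Sum = 4509/3080


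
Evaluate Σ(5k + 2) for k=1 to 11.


Σ(5k+2) = 5·Σk + 2·n
= 5·66 + 2·11
= 330 + 22 = 352

Σ = 352


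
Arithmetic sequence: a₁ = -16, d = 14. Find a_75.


aₙ = a₁ + (n-1)d
= -16 + (75-1)×14
= -16 + 1036
= 1020

a_75 = 1020


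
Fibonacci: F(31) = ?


Fibonacci sequence: 1, 1, 2, 3, 5, 8, 13, 21, 34, 55, 89, ...
F(31) = 1346269

F(31) = 1346269


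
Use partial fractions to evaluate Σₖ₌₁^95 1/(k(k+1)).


1/(k(k+1)) = 1/k - 1/(k+1) (partial fractions)
Telescoping: Σ = 1 - 1/96 = 95/96

Sum = 95/96


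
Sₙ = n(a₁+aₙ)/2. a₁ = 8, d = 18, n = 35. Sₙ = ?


aₙ = 8 + (35-1)×18 = 620
Sₙ = n(a₁+aₙ)/2 = 35×(8+620)/2
= 35×628/2 = 10990

S_35 = 10990


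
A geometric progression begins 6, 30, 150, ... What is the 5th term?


aₙ = a₁·r^(n-1)
= 6×5^4
= 6×625
= 3750

a_5 = 3750


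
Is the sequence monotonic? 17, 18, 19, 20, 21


Differences: 1, 1, 1, 1
All differences > 0 → strictly INCREASING

Monotonically increasing


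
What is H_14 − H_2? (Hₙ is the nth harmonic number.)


Σₖ₌3^14 1/k = 1/3 + 1/4 + 1/5 + ... + 1/14
= 631193/360360
≈ 1.7516

Sum = 631193/360360 ≈ 1.7516


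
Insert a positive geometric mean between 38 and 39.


GM = √(38×39) = √1482 = 38.4968

GM = 38.4968


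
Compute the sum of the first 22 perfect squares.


n = 22
n(n+1)(2n+1)/6 = 22×23×45/6
= 22770/6 = 3795

Σk² = 3795


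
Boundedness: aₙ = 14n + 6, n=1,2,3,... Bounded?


aₙ = 14n + 6 → as n→∞, aₙ→∞
No finite upper bound exists
The sequence is UNBOUNDED

Unbounded (aₙ → ∞ as n → ∞)


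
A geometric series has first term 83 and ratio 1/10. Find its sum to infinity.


S∞ = a₁/(1-r) = 83/(1 - 1/10)
= 83/(9/10)
= 830/9

S∞ = 830/9


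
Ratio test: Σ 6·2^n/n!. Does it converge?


aₙ = 6·2^n/n!
a_{n+1}/aₙ = 2^(n+1)/(n+1)! × n!/2^n  (constant 6 cancels)
= 2/(n+1)
L = lim(n→∞) 2/(n+1) = 0
L < 1 → series CONVERGES

Converges (ratio test: L = 0 < 1)


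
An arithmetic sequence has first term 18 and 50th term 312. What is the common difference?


d = (aₙ - a₁)/(n-1)
= (312 - 18)/(50-1)
= 294/49 = 6

d = 6


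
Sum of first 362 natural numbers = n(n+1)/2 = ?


n(n+1)/2 = 362×363/2 = 131406/2 = 65703

Σk = 65703


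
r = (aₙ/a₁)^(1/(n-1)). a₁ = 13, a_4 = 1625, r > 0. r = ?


r^(n-1) = aₙ/a₁
r^3 = 1625/13 = 125
r = 125^(1/3)
= 5

r = 5


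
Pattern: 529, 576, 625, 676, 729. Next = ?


Pattern: perfect squares: n²
Terms: 529, 576, 625, 676, 729
Next term = 784

Next term = 784


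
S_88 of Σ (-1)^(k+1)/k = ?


S = 1 - 1/2 + 1/3 - 1/4 + 1/5 - 1/6 + 1/7 - 1/8 ± ...
= 0.6875
(Full series converges to +ln(2) ≈ +0.6931)

S_88 = 0.6875


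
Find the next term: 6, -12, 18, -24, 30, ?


Pattern: alternating sign, magnitude arithmetic (d=6)
Terms: 6, -12, 18, -24, 30
Next term = -36

Next term = -36


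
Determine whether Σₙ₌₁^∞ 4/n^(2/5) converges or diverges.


p-series test: Σ c/n^p converges if p > 1, diverges if p ≤ 1 (constant c > 0 doesn't affect convergence).
p = 2/5
2/5 ≤ 1 → DIVERGES

Diverges (p = 2/5 ≤ 1)


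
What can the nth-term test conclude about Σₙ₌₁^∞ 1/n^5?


lim(n→∞) 1/n^5 = 0
lim aₙ = 0 → nth-term test is INCONCLUSIVE
(Need other tests; this is actually a convergent p-series with p=5 > 1)

Inconclusive (lim aₙ = 0; need another test)


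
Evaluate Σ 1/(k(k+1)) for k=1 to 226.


1/(k(k+1)) = 1/k - 1/(k+1) (partial fractions)
Telescoping: Σ = 1 - 1/227 = 226/227

Sum = 226/227


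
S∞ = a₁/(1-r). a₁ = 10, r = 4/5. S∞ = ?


S∞ = a₁/(1-r) = 10/(1 - 4/5)
= 10/(1/5)
= 50

S∞ = 50


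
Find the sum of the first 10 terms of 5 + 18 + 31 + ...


aₙ = 5 + (10-1)×13 = 122
Sₙ = n(a₁+aₙ)/2 = 10×(5+122)/2
= 10×127/2 = 635

S_10 = 635


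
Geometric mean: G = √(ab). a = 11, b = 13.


GM = √(11×13) = √143 = 11.9583

GM = 11.9583


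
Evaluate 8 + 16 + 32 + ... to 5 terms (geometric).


Sₙ = 8×(2^5 - 1)/(2 - 1)
= 8×(32 - 1)/1
= 8×31/1
= 248

S_5 = 248


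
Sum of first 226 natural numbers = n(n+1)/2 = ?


n(n+1)/2 = 226×227/2 = 51302/2 = 25651

Σk = 25651


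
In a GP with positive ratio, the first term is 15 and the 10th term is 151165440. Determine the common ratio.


r^(n-1) = aₙ/a₁
r^9 = 151165440/15 = 10077696
r = 10077696^(1/9)
= 6

r = 6


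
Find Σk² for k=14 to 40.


Σₖ₌14^40 k² = Σₖ₌₁^40 k² − Σₖ₌₁^13 k²
= 40·41·81/6 − 13·14·27/6
= 22140 − 819 = 21321

Σk² = 21321


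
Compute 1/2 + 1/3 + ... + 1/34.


Σₖ₌2^34 1/k = 1/2 + 1/3 + 1/4 + ... + 1/34
= 40934600117149/13127595717600
≈ 3.1182

Sum = 40934600117149/13127595717600 ≈ 3.1182


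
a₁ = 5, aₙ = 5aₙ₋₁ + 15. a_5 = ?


Computing step by step:
a_1 = 5
a_2 = 40
a_3 = 215
a_4 = 1090
a_5 = 5465


a_5 = 5465


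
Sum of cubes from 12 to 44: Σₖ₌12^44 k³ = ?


Σₖ₌12^44 k³ = [44·45/2]² − [11·12/2]²
= 980100 − 4356 = 975744

Σk³ = 975744


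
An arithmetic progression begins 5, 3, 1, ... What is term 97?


aₙ = a₁ + (n-1)d
= 5 + (97-1)×-2
= 5 - 192
= -187

a_97 = -187


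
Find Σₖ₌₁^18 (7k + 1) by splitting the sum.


Σ(7k+1) = 7·Σk + 1·n
= 7·171 + 1·18
= 1197 + 18 = 1215

Σ = 1215


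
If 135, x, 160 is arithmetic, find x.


AM = (135 + 160)/2 = 295/2 = 147.5

AM = 147.5


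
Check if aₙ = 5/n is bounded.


a₁ = 5, a₂ = 5/2, a₃ = 5/3, ...
0 < aₙ ≤ 5 for all n ≥ 1
Lower bound: 0, Upper bound: 5
The sequence IS bounded

Bounded (0 < aₙ ≤ 5)


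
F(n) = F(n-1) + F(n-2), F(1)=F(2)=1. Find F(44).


Fibonacci sequence: 1, 1, 2, 3, 5, 8, 13, 21, 34, 55, 89, ...
F(44) = 701408733

F(44) = 701408733


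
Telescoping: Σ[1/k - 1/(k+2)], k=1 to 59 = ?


Telescoping with gap 2: two head and two tail terms survive.
= (1 + 1/2) - (1/60 + 1/61)
= 3/2 - 1/60 - 1/61 = 5369/3660

Sum = 5369/3660


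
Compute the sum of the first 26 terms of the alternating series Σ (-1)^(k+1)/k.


S = 1 - 1/2 + 1/3 - 1/4 + 1/5 - 1/6 + 1/7 - 1/8 ± ...
= 0.6743
(Full series converges to +ln(2) ≈ +0.6931)

S_26 = 0.6743


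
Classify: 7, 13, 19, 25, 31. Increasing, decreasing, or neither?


Differences: 6, 6, 6, 6
All differences > 0 → strictly INCREASING

Monotonically increasing


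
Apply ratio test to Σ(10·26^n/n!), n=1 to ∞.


aₙ = 10·26^n/n!
a_{n+1}/aₙ = 26^(n+1)/(n+1)! × n!/26^n  (constant 10 cancels)
= 26/(n+1)
L = lim(n→∞) 26/(n+1) = 0
L < 1 → series CONVERGES

Converges (ratio test: L = 0 < 1)


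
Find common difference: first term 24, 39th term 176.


d = (aₙ - a₁)/(n-1)
= (176 - 24)/(39-1)
= 152/38 = 4

d = 4


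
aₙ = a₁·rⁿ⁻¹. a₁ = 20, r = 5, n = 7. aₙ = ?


aₙ = a₁·r^(n-1)
= 20×5^6
= 20×15625
= 312500

a_7 = 312500


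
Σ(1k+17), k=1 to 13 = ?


Σ(1k+17) = 1·Σk + 17·n
= 1·91 + 17·13
= 91 + 221 = 312

Σ = 312


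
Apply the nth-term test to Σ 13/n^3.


lim(n→∞) 13/n^3 = 0
lim aₙ = 0 → nth-term test is INCONCLUSIVE
(Need other tests; this is actually a convergent p-series with p=3 > 1)

Inconclusive (lim aₙ = 0; need another test)


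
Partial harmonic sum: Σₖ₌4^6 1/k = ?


Σₖ₌4^6 1/k = 1/4 + 1/5 + 1/6
= 37/60
≈ 0.6167

Sum = 37/60 ≈ 0.6167


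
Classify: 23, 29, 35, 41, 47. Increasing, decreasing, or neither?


Differences: 6, 6, 6, 6
All differences > 0 → strictly INCREASING

Monotonically increasing


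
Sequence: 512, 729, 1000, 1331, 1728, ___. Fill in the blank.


Pattern: perfect cubes: n³
Terms: 512, 729, 1000, 1331, 1728
Next term = 2197

Next term = 2197


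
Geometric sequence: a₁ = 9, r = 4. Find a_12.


aₙ = a₁·r^(n-1)
= 9×4^11
= 9×4194304
= 37748736

a_12 = 37748736


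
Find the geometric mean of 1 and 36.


GM = √(1×36) = √36 = 6

GM = 6


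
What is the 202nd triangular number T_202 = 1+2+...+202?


n(n+1)/2 = 202×203/2 = 41006/2 = 20503

Σk = 20503


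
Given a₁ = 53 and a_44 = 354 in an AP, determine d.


d = (aₙ - a₁)/(n-1)
= (354 - 53)/(44-1)
= 301/43 = 7

d = 7


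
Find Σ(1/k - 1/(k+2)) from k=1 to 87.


Telescoping with gap 2: two head and two tail terms survive.
= (1 + 1/2) - (1/88 + 1/89)
= 3/2 - 1/88 - 1/89 = 11571/7832

Sum = 11571/7832


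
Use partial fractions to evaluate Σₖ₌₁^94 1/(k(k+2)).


1/(k(k+2)) = (1/2)·(1/k - 1/(k+2)) (partial fractions)
Telescoping: Σ = (1/2)·(1 + 1/2 - 1/95 - 1/96) = 13489/18240

Sum = 13489/18240


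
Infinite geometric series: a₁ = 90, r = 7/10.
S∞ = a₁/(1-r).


S∞ = a₁/(1-r) = 90/(1 - 7/10)
= 90/(3/10)
= 300

S∞ = 300


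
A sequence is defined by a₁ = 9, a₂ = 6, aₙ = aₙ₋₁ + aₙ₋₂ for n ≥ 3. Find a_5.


Computing iteratively: 9, 6, 15, 21, 36
a_5 = 36

a_5 = 36
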